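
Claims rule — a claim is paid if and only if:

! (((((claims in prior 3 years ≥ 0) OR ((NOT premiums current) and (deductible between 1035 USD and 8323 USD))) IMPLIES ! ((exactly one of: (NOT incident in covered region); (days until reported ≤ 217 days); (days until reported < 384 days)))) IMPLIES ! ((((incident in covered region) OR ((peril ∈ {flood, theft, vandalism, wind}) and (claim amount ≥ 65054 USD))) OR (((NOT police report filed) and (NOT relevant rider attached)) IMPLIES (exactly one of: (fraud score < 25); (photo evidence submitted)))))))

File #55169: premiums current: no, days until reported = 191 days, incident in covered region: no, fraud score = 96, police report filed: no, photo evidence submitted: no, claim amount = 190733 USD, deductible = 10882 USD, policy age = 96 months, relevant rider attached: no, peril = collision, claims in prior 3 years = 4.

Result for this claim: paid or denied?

Denied

Atomic conditions:
  claims in prior 3 years ≥ 0: 4 ≥ 0 is true
  NOT premiums current: no → true
  deductible between 1035 USD and 8323 USD: 10882 in [1035, 8323] is false
  NOT incident in covered region: no → true
  days until reported ≤ 217 days: 191 ≤ 217 is true
  days until reported < 384 days: 191 < 384 is true
  incident in covered region: no → false
  peril ∈ {flood, theft, vandalism, wind}: collision is not in the set → false
  claim amount ≥ 65054 USD: 190733 ≥ 65054 is true
  NOT police report filed: no → true
  NOT relevant rider attached: no → true
  fraud score < 25: 96 < 25 is false
  photo evidence submitted: no → false
Combine:
[1.1.1.2] true AND false = false
[1.1.1] true OR false = true
[1.1.2.1] exactly-one(true, true, true) = false
[1.1.2] NOT false = true
[1.1] true → true = true
[1.2.1.1.2] false AND true = false
[1.2.1.1] false OR false = false
[1.2.1.2.1] true AND true = true
[1.2.1.2.2] exactly-one(false, false) = false
[1.2.1.2] true → false = false
[1.2.1] false OR false = false
[1.2] NOT false = true
[1] true → true = true
[root] NOT true = false
Overall: false → denied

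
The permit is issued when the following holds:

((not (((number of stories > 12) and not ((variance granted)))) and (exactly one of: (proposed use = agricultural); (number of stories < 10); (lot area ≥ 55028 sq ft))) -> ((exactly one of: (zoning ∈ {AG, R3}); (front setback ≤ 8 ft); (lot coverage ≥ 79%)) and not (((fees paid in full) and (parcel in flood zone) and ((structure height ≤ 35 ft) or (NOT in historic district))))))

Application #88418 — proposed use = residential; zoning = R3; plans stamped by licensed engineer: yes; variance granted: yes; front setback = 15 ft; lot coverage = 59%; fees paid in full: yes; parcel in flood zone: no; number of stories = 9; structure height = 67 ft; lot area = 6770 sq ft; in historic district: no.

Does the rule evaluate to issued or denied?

Atomic conditions:
  number of stories > 12: 9 > 12 is false
  variance granted: yes → true
  proposed use = agricultural: residential == agricultural is false
  number of stories < 10: 9 < 10 is true
  lot area ≥ 55028 sq ft: 6770 ≥ 55028 is false
  zoning ∈ {AG, R3}: R3 is in the set → true
  front setback ≤ 8 ft: 15 ≤ 8 is false
  lot coverage ≥ 79%: 59 ≥ 79 is false
  fees paid in full: yes → true
  parcel in flood zone: no → false
  structure height ≤ 35 ft: 67 ≤ 35 is false
  NOT in historic district: no → true
Combine:
[1.1.1.2] NOT true = false
[1.1.1] false AND false = false
[1.1] NOT false = true
[1.2] exactly-one(false, true, false) = true
[1] true AND true = true
[2.1] exactly-one(true, false, false) = true
[2.2.1.3] false OR true = true
[2.2.1] true AND false AND true = false
[2.2] NOT false = true
[2] true AND true = true
[root] true → true = true
Overall: true → issued

Issued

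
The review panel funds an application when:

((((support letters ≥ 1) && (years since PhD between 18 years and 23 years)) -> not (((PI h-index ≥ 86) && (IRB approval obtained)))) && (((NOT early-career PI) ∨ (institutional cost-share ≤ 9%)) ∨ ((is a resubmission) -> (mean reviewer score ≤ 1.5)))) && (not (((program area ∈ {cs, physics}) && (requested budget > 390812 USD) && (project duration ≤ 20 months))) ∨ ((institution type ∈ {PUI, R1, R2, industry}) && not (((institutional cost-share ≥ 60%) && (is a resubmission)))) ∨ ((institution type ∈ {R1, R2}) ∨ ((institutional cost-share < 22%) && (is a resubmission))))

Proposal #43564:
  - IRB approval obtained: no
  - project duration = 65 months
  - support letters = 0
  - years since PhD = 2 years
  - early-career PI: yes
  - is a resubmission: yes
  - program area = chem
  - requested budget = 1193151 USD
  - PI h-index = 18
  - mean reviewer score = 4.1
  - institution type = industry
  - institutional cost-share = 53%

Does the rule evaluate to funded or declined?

Atomic conditions:
  support letters ≥ 1: 0 ≥ 1 is false
  years since PhD between 18 years and 23 years: 2 in [18, 23] is false
  PI h-index ≥ 86: 18 ≥ 86 is false
  IRB approval obtained: no → false
  NOT early-career PI: yes → false
  institutional cost-share ≤ 9%: 53 ≤ 9 is false
  is a resubmission: yes → true
  mean reviewer score ≤ 1.5: 4.1 ≤ 1.5 is false
  program area ∈ {cs, physics}: chem is not in the set → false
  requested budget > 390812 USD: 1193151 > 390812 is true
  project duration ≤ 20 months: 65 ≤ 20 is false
  institution type ∈ {PUI, R1, R2, industry}: industry is in the set → true
  institutional cost-share ≥ 60%: 53 ≥ 60 is false
  institution type ∈ {R1, R2}: industry is not in the set → false
  institutional cost-share < 22%: 53 < 22 is false
Combine:
[1.1.1] false AND false = false
[1.1.2.1] false AND false = false
[1.1.2] NOT false = true
[1.1] false → true (antecedent false ⇒ implication holds) = true
[1.2.1] false OR false = false
[1.2.2] true → false = false
[1.2] false OR false = false
[1] true AND false = false
[2.1.1] false AND true AND false = false
[2.1] NOT false = true
[2.2.2.1] false AND true = false
[2.2.2] NOT false = true
[2.2] true AND true = true
[2.3.2] false AND true = false
[2.3] false OR false = false
[2] true OR true OR false = true
[root] false AND true = false
Overall: false → declined

Declined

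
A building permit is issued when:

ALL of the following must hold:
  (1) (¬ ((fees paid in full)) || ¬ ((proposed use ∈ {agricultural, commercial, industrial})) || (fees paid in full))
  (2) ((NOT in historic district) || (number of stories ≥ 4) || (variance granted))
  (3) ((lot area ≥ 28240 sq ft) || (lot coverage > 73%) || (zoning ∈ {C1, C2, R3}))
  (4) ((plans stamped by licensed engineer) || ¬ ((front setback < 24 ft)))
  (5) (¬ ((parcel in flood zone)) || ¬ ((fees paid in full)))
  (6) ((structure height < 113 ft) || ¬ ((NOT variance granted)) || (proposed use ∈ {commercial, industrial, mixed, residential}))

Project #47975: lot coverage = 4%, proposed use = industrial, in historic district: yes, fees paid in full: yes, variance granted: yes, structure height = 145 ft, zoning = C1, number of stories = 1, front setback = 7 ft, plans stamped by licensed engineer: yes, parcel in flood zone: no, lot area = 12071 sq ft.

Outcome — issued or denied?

Issued

Atomic conditions:
  fees paid in full: yes → true
  proposed use ∈ {agricultural, commercial, industrial}: industrial is in the set → true
  NOT in historic district: yes → false
  number of stories ≥ 4: 1 ≥ 4 is false
  variance granted: yes → true
  lot area ≥ 28240 sq ft: 12071 ≥ 28240 is false
  lot coverage > 73%: 4 > 73 is false
  zoning ∈ {C1, C2, R3}: C1 is in the set → true
  plans stamped by licensed engineer: yes → true
  front setback < 24 ft: 7 < 24 is true
  parcel in flood zone: no → false
  structure height < 113 ft: 145 < 113 is false
  NOT variance granted: yes → false
  proposed use ∈ {commercial, industrial, mixed, residential}: industrial is in the set → true
Combine:
[1.1] NOT true = false
[1.2] NOT true = false
[1] false OR false OR true = true
[2] false OR false OR true = true
[3] false OR false OR true = true
[4.2] NOT true = false
[4] true OR false = true
[5.1] NOT false = true
[5.2] NOT true = false
[5] true OR false = true
[6.2] NOT false = true
[6] false OR true OR true = true
[root] true AND true AND true AND true AND true AND true = true
Overall: true → issued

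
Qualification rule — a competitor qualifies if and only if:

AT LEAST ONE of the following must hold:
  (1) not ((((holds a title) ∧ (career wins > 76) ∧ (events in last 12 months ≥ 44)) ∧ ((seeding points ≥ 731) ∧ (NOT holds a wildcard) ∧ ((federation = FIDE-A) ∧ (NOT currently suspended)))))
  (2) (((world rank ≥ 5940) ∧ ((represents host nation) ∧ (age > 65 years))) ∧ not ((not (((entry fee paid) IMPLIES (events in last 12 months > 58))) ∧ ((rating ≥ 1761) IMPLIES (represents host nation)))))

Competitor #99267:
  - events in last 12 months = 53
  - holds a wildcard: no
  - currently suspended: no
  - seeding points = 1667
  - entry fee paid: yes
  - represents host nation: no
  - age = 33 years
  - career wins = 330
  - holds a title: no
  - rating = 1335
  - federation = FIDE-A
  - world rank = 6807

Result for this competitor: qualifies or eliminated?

Qualifies

Atomic conditions:
  holds a title: no → false
  career wins > 76: 330 > 76 is true
  events in last 12 months ≥ 44: 53 ≥ 44 is true
  seeding points ≥ 731: 1667 ≥ 731 is true
  NOT holds a wildcard: no → true
  federation = FIDE-A: FIDE-A == FIDE-A is true
  NOT currently suspended: no → true
  world rank ≥ 5940: 6807 ≥ 5940 is true
  represents host nation: no → false
  age > 65 years: 33 > 65 is false
  entry fee paid: yes → true
  events in last 12 months > 58: 53 > 58 is false
  rating ≥ 1761: 1335 ≥ 1761 is false
Combine:
[1.1.1] false AND true AND true = false
[1.1.2.3] true AND true = true
[1.1.2] true AND true AND true = true
[1.1] false AND true = false
[1] NOT false = true
[2.1.2] false AND false = false
[2.1] true AND false = false
[2.2.1.1.1] true → false = false
[2.2.1.1] NOT false = true
[2.2.1.2] false → false (antecedent false ⇒ implication holds) = true
[2.2.1] true AND true = true
[2.2] NOT true = false
[2] false AND false = false
[root] true OR false = true
Overall: true → qualifies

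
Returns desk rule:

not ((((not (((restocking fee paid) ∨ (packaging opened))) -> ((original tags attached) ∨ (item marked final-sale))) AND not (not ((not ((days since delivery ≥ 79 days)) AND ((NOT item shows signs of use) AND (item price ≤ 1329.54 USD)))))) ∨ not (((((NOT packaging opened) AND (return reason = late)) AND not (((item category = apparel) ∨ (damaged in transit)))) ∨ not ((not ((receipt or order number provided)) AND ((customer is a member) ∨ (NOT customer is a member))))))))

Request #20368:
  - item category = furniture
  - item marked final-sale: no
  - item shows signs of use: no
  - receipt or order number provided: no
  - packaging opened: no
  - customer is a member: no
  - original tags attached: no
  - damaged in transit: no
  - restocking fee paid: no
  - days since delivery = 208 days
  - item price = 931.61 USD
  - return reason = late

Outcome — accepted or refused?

Atomic conditions:
  restocking fee paid: no → false
  packaging opened: no → false
  original tags attached: no → false
  item marked final-sale: no → false
  days since delivery ≥ 79 days: 208 ≥ 79 is true
  NOT item shows signs of use: no → true
  item price ≤ 1329.54 USD: 931.61 ≤ 1329.54 is true
  NOT packaging opened: no → true
  return reason = late: late == late is true
  item category = apparel: furniture == apparel is false
  damaged in transit: no → false
  receipt or order number provided: no → false
  customer is a member: no → false
  NOT customer is a member: no → true
Combine:
[1.1.1.1.1] false OR false = false
[1.1.1.1] NOT false = true
[1.1.1.2] false OR false = false
[1.1.1] true → false = false
[1.1.2.1.1.1] NOT true = false
[1.1.2.1.1.2] true AND true = true
[1.1.2.1.1] false AND true = false
[1.1.2.1] NOT false = true
[1.1.2] NOT true = false
[1.1] false AND false = false
[1.2.1.1.1] true AND true = true
[1.2.1.1.2.1] false OR false = false
[1.2.1.1.2] NOT false = true
[1.2.1.1] true AND true = true
[1.2.1.2.1.1] NOT false = true
[1.2.1.2.1.2] false OR true = true
[1.2.1.2.1] true AND true = true
[1.2.1.2] NOT true = false
[1.2.1] true OR false = true
[1.2] NOT true = false
[1] false OR false = false
[root] NOT false = true
Overall: true → accepted

Accepted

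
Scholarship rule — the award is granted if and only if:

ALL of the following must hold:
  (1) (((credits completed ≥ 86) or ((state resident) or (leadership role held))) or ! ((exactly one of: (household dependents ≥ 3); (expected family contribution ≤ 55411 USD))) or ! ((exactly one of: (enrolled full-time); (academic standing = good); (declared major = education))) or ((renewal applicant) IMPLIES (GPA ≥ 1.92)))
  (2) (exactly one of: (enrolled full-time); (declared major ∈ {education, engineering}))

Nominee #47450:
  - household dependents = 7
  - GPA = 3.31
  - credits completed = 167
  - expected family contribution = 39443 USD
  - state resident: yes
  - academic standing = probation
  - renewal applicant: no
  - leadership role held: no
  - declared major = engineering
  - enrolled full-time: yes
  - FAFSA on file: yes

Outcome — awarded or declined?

Declined

Atomic conditions:
  credits completed ≥ 86: 167 ≥ 86 is true
  state resident: yes → true
  leadership role held: no → false
  household dependents ≥ 3: 7 ≥ 3 is true
  expected family contribution ≤ 55411 USD: 39443 ≤ 55411 is true
  enrolled full-time: yes → true
  academic standing = good: probation == good is false
  declared major = education: engineering == education is false
  renewal applicant: no → false
  GPA ≥ 1.92: 3.31 ≥ 1.92 is true
  declared major ∈ {education, engineering}: engineering is in the set → true
Combine:
[1.1.2] true OR false = true
[1.1] true OR true = true
[1.2.1] exactly-one(true, true) = false
[1.2] NOT false = true
[1.3.1] exactly-one(true, false, false) = true
[1.3] NOT true = false
[1.4] false → true (antecedent false ⇒ implication holds) = true
[1] true OR true OR false OR true = true
[2] exactly-one(true, true) = false
[root] true AND false = false
Overall: false → declined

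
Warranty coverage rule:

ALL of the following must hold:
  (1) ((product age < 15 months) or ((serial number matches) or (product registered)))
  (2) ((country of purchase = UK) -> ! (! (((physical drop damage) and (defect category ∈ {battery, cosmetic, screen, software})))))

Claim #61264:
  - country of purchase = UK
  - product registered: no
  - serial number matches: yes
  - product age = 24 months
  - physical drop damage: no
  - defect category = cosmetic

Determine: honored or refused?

Refused

Atomic conditions:
  product age < 15 months: 24 < 15 is false
  serial number matches: yes → true
  product registered: no → false
  country of purchase = UK: UK == UK is true
  physical drop damage: no → false
  defect category ∈ {battery, cosmetic, screen, software}: cosmetic is in the set → true
Combine:
[1.2] true OR false = true
[1] false OR true = true
[2.2.1.1] false AND true = false
[2.2.1] NOT false = true
[2.2] NOT true = false
[2] true → false = false
[root] true AND false = false
Overall: false → refused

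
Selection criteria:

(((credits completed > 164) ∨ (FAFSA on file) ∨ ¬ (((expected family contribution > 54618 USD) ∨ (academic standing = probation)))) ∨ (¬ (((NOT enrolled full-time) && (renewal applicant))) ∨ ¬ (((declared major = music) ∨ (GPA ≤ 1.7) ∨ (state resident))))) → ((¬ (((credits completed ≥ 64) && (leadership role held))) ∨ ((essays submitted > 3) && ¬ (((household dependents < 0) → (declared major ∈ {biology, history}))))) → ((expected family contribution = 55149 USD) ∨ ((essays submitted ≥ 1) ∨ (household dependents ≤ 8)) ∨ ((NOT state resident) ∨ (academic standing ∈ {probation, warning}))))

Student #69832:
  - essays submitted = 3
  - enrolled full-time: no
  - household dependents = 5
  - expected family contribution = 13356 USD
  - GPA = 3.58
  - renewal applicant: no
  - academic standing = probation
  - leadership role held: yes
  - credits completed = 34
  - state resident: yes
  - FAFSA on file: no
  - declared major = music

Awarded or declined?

Awarded

Atomic conditions:
  credits completed > 164: 34 > 164 is false
  FAFSA on file: no → false
  expected family contribution > 54618 USD: 13356 > 54618 is false
  academic standing = probation: probation == probation is true
  NOT enrolled full-time: no → true
  renewal applicant: no → false
  declared major = music: music == music is true
  GPA ≤ 1.7: 3.58 ≤ 1.7 is false
  state resident: yes → true
  credits completed ≥ 64: 34 ≥ 64 is false
  leadership role held: yes → true
  essays submitted > 3: 3 > 3 is false
  household dependents < 0: 5 < 0 is false
  declared major ∈ {biology, history}: music is not in the set → false
  expected family contribution = 55149 USD: 13356 == 55149 is false
  essays submitted ≥ 1: 3 ≥ 1 is true
  household dependents ≤ 8: 5 ≤ 8 is true
  NOT state resident: yes → false
  academic standing ∈ {probation, warning}: probation is in the set → true
Combine:
[1.1.3.1] false OR true = true
[1.1.3] NOT true = false
[1.1] false OR false OR false = false
[1.2.1.1] true AND false = false
[1.2.1] NOT false = true
[1.2.2.1] true OR false OR true = true
[1.2.2] NOT true = false
[1.2] true OR false = true
[1] false OR true = true
[2.1.1.1] false AND true = false
[2.1.1] NOT false = true
[2.1.2.2.1] false → false (antecedent false ⇒ implication holds) = true
[2.1.2.2] NOT true = false
[2.1.2] false AND false = false
[2.1] true OR false = true
[2.2.2] true OR true = true
[2.2.3] false OR true = true
[2.2] false OR true OR true = true
[2] true → true = true
[root] true → true = true
Overall: true → awarded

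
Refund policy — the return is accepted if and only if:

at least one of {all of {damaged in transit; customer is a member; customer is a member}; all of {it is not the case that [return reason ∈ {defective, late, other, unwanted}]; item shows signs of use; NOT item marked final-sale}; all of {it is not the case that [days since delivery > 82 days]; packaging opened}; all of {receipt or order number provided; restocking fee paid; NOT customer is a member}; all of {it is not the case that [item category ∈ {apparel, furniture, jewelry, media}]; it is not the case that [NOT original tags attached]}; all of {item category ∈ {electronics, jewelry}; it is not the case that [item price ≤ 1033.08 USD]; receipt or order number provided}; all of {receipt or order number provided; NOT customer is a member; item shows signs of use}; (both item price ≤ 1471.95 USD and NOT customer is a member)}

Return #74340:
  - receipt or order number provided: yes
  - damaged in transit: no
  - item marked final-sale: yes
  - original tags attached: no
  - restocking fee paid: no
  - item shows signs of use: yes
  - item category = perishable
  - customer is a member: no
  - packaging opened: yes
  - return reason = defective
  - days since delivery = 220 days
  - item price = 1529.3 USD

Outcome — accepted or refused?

Accepted

Atomic conditions:
  damaged in transit: no → false
  customer is a member: no → false
  return reason ∈ {defective, late, other, unwanted}: defective is in the set → true
  item shows signs of use: yes → true
  NOT item marked final-sale: yes → false
  days since delivery > 82 days: 220 > 82 is true
  packaging opened: yes → true
  receipt or order number provided: yes → true
  restocking fee paid: no → false
  NOT customer is a member: no → true
  item category ∈ {apparel, furniture, jewelry, media}: perishable is not in the set → false
  NOT original tags attached: no → true
  item category ∈ {electronics, jewelry}: perishable is not in the set → false
  item price ≤ 1033.08 USD: 1529.3 ≤ 1033.08 is false
  item price ≤ 1471.95 USD: 1529.3 ≤ 1471.95 is false
Combine:
[1] false AND false AND false = false
[2.1] NOT true = false
[2] false AND true AND false = false
[3.1] NOT true = false
[3] false AND true = false
[4] true AND false AND true = false
[5.1] NOT false = true
[5.2] NOT true = false
[5] true AND false = false
[6.2] NOT false = true
[6] false AND true AND true = false
[7] true AND true AND true = true
[8] false AND true = false
[root] false OR false OR false OR false OR false OR false OR true OR false = true
Overall: true → accepted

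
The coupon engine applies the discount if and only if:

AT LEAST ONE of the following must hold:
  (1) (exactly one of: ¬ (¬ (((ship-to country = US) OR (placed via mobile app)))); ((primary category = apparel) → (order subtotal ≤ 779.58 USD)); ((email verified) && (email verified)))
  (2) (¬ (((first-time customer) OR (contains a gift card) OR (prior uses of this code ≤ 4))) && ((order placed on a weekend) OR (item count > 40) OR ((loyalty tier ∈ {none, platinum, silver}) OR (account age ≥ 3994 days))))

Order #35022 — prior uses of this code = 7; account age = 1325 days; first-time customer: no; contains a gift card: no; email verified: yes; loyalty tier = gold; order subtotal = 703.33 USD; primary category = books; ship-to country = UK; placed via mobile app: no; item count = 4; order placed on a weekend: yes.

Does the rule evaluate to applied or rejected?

Applied

Atomic conditions:
  ship-to country = US: UK == US is false
  placed via mobile app: no → false
  primary category = apparel: books == apparel is false
  order subtotal ≤ 779.58 USD: 703.33 ≤ 779.58 is true
  email verified: yes → true
  first-time customer: no → false
  contains a gift card: no → false
  prior uses of this code ≤ 4: 7 ≤ 4 is false
  order placed on a weekend: yes → true
  item count > 40: 4 > 40 is false
  loyalty tier ∈ {none, platinum, silver}: gold is not in the set → false
  account age ≥ 3994 days: 1325 ≥ 3994 is false
Combine:
[1.1.1.1] false OR false = false
[1.1.1] NOT false = true
[1.1] NOT true = false
[1.2] false → true (antecedent false ⇒ implication holds) = true
[1.3] true AND true = true
[1] exactly-one(false, true, true) = false
[2.1.1] false OR false OR false = false
[2.1] NOT false = true
[2.2.3] false OR false = false
[2.2] true OR false OR false = true
[2] true AND true = true
[root] false OR true = true
Overall: true → applied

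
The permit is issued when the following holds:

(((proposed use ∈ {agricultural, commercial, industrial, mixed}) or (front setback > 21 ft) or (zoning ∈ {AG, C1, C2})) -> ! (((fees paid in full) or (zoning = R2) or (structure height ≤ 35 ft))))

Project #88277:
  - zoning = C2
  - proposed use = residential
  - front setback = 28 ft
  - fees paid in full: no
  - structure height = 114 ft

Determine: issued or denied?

Issued

Atomic conditions:
  proposed use ∈ {agricultural, commercial, industrial, mixed}: residential is not in the set → false
  front setback > 21 ft: 28 > 21 is true
  zoning ∈ {AG, C1, C2}: C2 is in the set → true
  fees paid in full: no → false
  zoning = R2: C2 == R2 is false
  structure height ≤ 35 ft: 114 ≤ 35 is false
Combine:
[1] false OR true OR true = true
[2.1] false OR false OR false = false
[2] NOT false = true
[root] true → true = true
Overall: true → issued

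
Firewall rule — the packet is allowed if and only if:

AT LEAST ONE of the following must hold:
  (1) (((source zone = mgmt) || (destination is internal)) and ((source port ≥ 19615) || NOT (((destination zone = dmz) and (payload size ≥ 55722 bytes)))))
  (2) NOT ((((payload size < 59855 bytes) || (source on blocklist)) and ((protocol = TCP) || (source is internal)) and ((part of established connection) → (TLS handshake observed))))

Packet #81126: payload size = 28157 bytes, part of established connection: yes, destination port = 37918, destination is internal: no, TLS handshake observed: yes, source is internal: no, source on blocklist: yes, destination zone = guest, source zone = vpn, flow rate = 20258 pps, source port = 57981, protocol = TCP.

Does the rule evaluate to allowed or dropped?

Dropped

Atomic conditions:
  source zone = mgmt: vpn == mgmt is false
  destination is internal: no → false
  source port ≥ 19615: 57981 ≥ 19615 is true
  destination zone = dmz: guest == dmz is false
  payload size ≥ 55722 bytes: 28157 ≥ 55722 is false
  payload size < 59855 bytes: 28157 < 59855 is true
  source on blocklist: yes → true
  protocol = TCP: TCP == TCP is true
  source is internal: no → false
  part of established connection: yes → true
  TLS handshake observed: yes → true
Combine:
[1.1] false OR false = false
[1.2.2.1] false AND false = false
[1.2.2] NOT false = true
[1.2] true OR true = true
[1] false AND true = false
[2.1.1] true OR true = true
[2.1.2] true OR false = true
[2.1.3] true → true = true
[2.1] true AND true AND true = true
[2] NOT true = false
[root] false OR false = false
Overall: false → dropped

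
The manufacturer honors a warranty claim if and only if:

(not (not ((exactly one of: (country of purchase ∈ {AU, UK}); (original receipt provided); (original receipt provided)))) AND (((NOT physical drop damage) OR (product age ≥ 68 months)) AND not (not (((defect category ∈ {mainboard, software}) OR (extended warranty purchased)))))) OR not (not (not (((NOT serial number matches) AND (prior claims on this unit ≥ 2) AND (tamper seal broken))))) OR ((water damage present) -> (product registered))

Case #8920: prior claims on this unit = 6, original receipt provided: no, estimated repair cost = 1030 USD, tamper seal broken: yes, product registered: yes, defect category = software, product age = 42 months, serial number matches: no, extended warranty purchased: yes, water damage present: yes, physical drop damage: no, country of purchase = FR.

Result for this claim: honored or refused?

Atomic conditions:
  country of purchase ∈ {AU, UK}: FR is not in the set → false
  original receipt provided: no → false
  NOT physical drop damage: no → true
  product age ≥ 68 months: 42 ≥ 68 is false
  defect category ∈ {mainboard, software}: software is in the set → true
  extended warranty purchased: yes → true
  NOT serial number matches: no → true
  prior claims on this unit ≥ 2: 6 ≥ 2 is true
  tamper seal broken: yes → true
  water damage present: yes → true
  product registered: yes → true
Combine:
[1.1.1.1] exactly-one(false, false, false) = false
[1.1.1] NOT false = true
[1.1] NOT true = false
[1.2.1] true OR false = true
[1.2.2.1.1] true OR true = true
[1.2.2.1] NOT true = false
[1.2.2] NOT false = true
[1.2] true AND true = true
[1] false AND true = false
[2.1.1.1] true AND true AND true = true
[2.1.1] NOT true = false
[2.1] NOT false = true
[2] NOT true = false
[3] true → true = true
[root] false OR false OR true = true
Overall: true → honored

Honored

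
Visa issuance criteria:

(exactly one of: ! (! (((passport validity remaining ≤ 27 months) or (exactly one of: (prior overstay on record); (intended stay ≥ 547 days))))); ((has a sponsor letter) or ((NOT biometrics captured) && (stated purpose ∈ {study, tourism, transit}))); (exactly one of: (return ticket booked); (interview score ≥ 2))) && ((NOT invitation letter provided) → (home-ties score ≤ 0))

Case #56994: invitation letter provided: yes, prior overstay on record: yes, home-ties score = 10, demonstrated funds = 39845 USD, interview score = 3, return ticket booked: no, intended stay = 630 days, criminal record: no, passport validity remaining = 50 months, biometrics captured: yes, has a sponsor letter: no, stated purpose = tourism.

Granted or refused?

Granted

Atomic conditions:
  passport validity remaining ≤ 27 months: 50 ≤ 27 is false
  prior overstay on record: yes → true
  intended stay ≥ 547 days: 630 ≥ 547 is true
  has a sponsor letter: no → false
  NOT biometrics captured: yes → false
  stated purpose ∈ {study, tourism, transit}: tourism is in the set → true
  return ticket booked: no → false
  interview score ≥ 2: 3 ≥ 2 is true
  NOT invitation letter provided: yes → false
  home-ties score ≤ 0: 10 ≤ 0 is false
Combine:
[1.1.1.1.2] exactly-one(true, true) = false
[1.1.1.1] false OR false = false
[1.1.1] NOT false = true
[1.1] NOT true = false
[1.2.2] false AND true = false
[1.2] false OR false = false
[1.3] exactly-one(false, true) = true
[1] exactly-one(false, false, true) = true
[2] false → false (antecedent false ⇒ implication holds) = true
[root] true AND true = true
Overall: true → granted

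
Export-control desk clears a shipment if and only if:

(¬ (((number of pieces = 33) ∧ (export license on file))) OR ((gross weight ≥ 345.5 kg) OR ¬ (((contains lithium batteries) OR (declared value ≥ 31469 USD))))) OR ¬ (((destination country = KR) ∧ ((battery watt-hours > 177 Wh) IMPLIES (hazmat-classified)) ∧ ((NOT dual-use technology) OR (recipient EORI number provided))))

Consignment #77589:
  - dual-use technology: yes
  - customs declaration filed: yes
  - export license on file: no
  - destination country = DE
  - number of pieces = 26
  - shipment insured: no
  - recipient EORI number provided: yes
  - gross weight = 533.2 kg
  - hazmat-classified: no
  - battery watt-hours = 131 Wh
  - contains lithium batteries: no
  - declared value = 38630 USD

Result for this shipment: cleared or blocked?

Cleared

Atomic conditions:
  number of pieces = 33: 26 == 33 is false
  export license on file: no → false
  gross weight ≥ 345.5 kg: 533.2 ≥ 345.5 is true
  contains lithium batteries: no → false
  declared value ≥ 31469 USD: 38630 ≥ 31469 is true
  destination country = KR: DE == KR is false
  battery watt-hours > 177 Wh: 131 > 177 is false
  hazmat-classified: no → false
  NOT dual-use technology: yes → false
  recipient EORI number provided: yes → true
Combine:
[1.1.1] false AND false = false
[1.1] NOT false = true
[1.2.2.1] false OR true = true
[1.2.2] NOT true = false
[1.2] true OR false = true
[1] true OR true = true
[2.1.2] false → false (antecedent false ⇒ implication holds) = true
[2.1.3] false OR true = true
[2.1] false AND true AND true = false
[2] NOT false = true
[root] true OR true = true
Overall: true → cleared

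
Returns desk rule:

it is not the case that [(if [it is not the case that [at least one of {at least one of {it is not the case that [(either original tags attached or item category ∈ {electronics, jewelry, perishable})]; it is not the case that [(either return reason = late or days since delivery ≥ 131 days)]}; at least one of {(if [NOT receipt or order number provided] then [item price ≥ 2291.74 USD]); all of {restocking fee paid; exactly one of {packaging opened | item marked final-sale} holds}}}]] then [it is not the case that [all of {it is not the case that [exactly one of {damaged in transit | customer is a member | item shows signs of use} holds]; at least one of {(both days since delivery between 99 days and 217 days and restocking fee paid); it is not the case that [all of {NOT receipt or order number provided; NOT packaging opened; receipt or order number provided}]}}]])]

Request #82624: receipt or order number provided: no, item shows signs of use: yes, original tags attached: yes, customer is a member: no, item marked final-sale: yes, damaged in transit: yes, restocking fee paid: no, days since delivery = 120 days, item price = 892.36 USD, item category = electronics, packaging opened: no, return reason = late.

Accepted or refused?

Accepted

Atomic conditions:
  original tags attached: yes → true
  item category ∈ {electronics, jewelry, perishable}: electronics is in the set → true
  return reason = late: late == late is true
  days since delivery ≥ 131 days: 120 ≥ 131 is false
  NOT receipt or order number provided: no → true
  item price ≥ 2291.74 USD: 892.36 ≥ 2291.74 is false
  restocking fee paid: no → false
  packaging opened: no → false
  item marked final-sale: yes → true
  damaged in transit: yes → true
  customer is a member: no → false
  item shows signs of use: yes → true
  days since delivery between 99 days and 217 days: 120 in [99, 217] is true
  NOT packaging opened: no → true
  receipt or order number provided: no → false
Combine:
[1.1.1.1.1.1] true OR true = true
[1.1.1.1.1] NOT true = false
[1.1.1.1.2.1] true OR false = true
[1.1.1.1.2] NOT true = false
[1.1.1.1] false OR false = false
[1.1.1.2.1] true → false = false
[1.1.1.2.2.2] exactly-one(false, true) = true
[1.1.1.2.2] false AND true = false
[1.1.1.2] false OR false = false
[1.1.1] false OR false = false
[1.1] NOT false = true
[1.2.1.1.1] exactly-one(true, false, true) = false
[1.2.1.1] NOT false = true
[1.2.1.2.1] true AND false = false
[1.2.1.2.2.1] true AND true AND false = false
[1.2.1.2.2] NOT false = true
[1.2.1.2] false OR true = true
[1.2.1] true AND true = true
[1.2] NOT true = false
[1] true → false = false
[root] NOT false = true
Overall: true → accepted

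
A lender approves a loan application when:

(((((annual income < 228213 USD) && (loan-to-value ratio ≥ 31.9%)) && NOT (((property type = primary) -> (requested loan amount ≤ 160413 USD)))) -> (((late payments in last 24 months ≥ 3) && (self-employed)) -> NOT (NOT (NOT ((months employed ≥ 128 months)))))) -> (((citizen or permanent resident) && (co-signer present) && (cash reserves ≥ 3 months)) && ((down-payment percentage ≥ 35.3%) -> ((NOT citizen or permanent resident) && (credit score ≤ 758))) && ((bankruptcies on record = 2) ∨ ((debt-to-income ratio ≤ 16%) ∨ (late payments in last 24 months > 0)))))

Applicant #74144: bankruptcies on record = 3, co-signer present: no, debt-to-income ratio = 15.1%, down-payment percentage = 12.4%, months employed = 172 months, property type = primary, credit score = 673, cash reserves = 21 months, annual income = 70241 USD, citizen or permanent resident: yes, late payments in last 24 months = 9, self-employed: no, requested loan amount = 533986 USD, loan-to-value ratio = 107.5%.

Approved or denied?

Denied

Atomic conditions:
  annual income < 228213 USD: 70241 < 228213 is true
  loan-to-value ratio ≥ 31.9%: 107.5 ≥ 31.9 is true
  property type = primary: primary == primary is true
  requested loan amount ≤ 160413 USD: 533986 ≤ 160413 is false
  late payments in last 24 months ≥ 3: 9 ≥ 3 is true
  self-employed: no → false
  months employed ≥ 128 months: 172 ≥ 128 is true
  citizen or permanent resident: yes → true
  co-signer present: no → false
  cash reserves ≥ 3 months: 21 ≥ 3 is true
  down-payment percentage ≥ 35.3%: 12.4 ≥ 35.3 is false
  NOT citizen or permanent resident: yes → false
  credit score ≤ 758: 673 ≤ 758 is true
  bankruptcies on record = 2: 3 == 2 is false
  debt-to-income ratio ≤ 16%: 15.1 ≤ 16 is true
  late payments in last 24 months > 0: 9 > 0 is true
Combine:
[1.1.1] true AND true = true
[1.1.2.1] true → false = false
[1.1.2] NOT false = true
[1.1] true AND true = true
[1.2.1] true AND false = false
[1.2.2.1.1] NOT true = false
[1.2.2.1] NOT false = true
[1.2.2] NOT true = false
[1.2] false → false (antecedent false ⇒ implication holds) = true
[1] true → true = true
[2.1] true AND false AND true = false
[2.2.2] false AND true = false
[2.2] false → false (antecedent false ⇒ implication holds) = true
[2.3.2] true OR true = true
[2.3] false OR true = true
[2] false AND true AND true = false
[root] true → false = false
Overall: false → denied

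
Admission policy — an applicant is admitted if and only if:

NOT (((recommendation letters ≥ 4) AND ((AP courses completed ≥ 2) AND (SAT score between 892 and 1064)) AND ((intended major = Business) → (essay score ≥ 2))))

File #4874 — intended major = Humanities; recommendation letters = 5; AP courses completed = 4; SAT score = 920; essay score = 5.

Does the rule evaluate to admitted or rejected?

Atomic conditions:
  recommendation letters ≥ 4: 5 ≥ 4 is true
  AP courses completed ≥ 2: 4 ≥ 2 is true
  SAT score between 892 and 1064: 920 in [892, 1064] is true
  intended major = Business: Humanities == Business is false
  essay score ≥ 2: 5 ≥ 2 is true
Combine:
[1.2] true AND true = true
[1.3] false → true (antecedent false ⇒ implication holds) = true
[1] true AND true AND true = true
[root] NOT true = false
Overall: false → rejected

Rejected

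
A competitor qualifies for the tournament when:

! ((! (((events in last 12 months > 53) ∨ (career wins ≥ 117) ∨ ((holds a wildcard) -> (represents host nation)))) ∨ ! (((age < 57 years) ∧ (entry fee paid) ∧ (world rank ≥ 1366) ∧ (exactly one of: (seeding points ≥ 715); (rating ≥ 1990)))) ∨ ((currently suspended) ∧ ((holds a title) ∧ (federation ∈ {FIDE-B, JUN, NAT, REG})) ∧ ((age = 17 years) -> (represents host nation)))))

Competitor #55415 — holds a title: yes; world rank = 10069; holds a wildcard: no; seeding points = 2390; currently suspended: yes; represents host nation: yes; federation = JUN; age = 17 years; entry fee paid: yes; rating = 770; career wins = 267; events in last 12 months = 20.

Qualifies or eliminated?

Atomic conditions:
  events in last 12 months > 53: 20 > 53 is false
  career wins ≥ 117: 267 ≥ 117 is true
  holds a wildcard: no → false
  represents host nation: yes → true
  age < 57 years: 17 < 57 is true
  entry fee paid: yes → true
  world rank ≥ 1366: 10069 ≥ 1366 is true
  seeding points ≥ 715: 2390 ≥ 715 is true
  rating ≥ 1990: 770 ≥ 1990 is false
  currently suspended: yes → true
  holds a title: yes → true
  federation ∈ {FIDE-B, JUN, NAT, REG}: JUN is in the set → true
  age = 17 years: 17 == 17 is true
Combine:
[1.1.1.3] false → true (antecedent false ⇒ implication holds) = true
[1.1.1] false OR true OR true = true
[1.1] NOT true = false
[1.2.1.4] exactly-one(true, false) = true
[1.2.1] true AND true AND true AND true = true
[1.2] NOT true = false
[1.3.2] true AND true = true
[1.3.3] true → true = true
[1.3] true AND true AND true = true
[1] false OR false OR true = true
[root] NOT true = false
Overall: false → eliminated

Eliminated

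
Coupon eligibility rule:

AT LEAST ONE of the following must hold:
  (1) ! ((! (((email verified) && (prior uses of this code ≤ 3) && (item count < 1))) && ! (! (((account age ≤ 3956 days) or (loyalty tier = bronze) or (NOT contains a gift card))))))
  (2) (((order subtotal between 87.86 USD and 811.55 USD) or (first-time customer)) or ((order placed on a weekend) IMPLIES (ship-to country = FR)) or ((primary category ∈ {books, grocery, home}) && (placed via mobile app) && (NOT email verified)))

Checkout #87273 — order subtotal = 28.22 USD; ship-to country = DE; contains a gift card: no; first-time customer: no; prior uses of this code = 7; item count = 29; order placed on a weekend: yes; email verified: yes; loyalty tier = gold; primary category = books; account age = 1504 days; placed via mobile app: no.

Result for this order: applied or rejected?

Atomic conditions:
  email verified: yes → true
  prior uses of this code ≤ 3: 7 ≤ 3 is false
  item count < 1: 29 < 1 is false
  account age ≤ 3956 days: 1504 ≤ 3956 is true
  loyalty tier = bronze: gold == bronze is false
  NOT contains a gift card: no → true
  order subtotal between 87.86 USD and 811.55 USD: 28.22 in [87.86, 811.55] is false
  first-time customer: no → false
  order placed on a weekend: yes → true
  ship-to country = FR: DE == FR is false
  primary category ∈ {books, grocery, home}: books is in the set → true
  placed via mobile app: no → false
  NOT email verified: yes → false
Combine:
[1.1.1.1] true AND false AND false = false
[1.1.1] NOT false = true
[1.1.2.1.1] true OR false OR true = true
[1.1.2.1] NOT true = false
[1.1.2] NOT false = true
[1.1] true AND true = true
[1] NOT true = false
[2.1] false OR false = false
[2.2] true → false = false
[2.3] true AND false AND false = false
[2] false OR false OR false = false
[root] false OR false = false
Overall: false → rejected

Rejected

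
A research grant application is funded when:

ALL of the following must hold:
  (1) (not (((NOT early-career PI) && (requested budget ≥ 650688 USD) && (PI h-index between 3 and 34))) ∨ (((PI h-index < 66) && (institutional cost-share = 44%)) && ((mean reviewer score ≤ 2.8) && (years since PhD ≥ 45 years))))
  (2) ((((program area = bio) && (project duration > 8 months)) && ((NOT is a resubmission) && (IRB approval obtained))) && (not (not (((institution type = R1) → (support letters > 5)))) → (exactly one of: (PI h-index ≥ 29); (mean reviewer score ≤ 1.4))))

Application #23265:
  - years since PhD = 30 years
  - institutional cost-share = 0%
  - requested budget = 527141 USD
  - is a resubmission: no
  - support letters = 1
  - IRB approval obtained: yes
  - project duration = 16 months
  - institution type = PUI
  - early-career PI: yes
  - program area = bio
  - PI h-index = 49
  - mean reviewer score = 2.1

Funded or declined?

Funded

Atomic conditions:
  NOT early-career PI: yes → false
  requested budget ≥ 650688 USD: 527141 ≥ 650688 is false
  PI h-index between 3 and 34: 49 in [3, 34] is false
  PI h-index < 66: 49 < 66 is true
  institutional cost-share = 44%: 0 == 44 is false
  mean reviewer score ≤ 2.8: 2.1 ≤ 2.8 is true
  years since PhD ≥ 45 years: 30 ≥ 45 is false
  program area = bio: bio == bio is true
  project duration > 8 months: 16 > 8 is true
  NOT is a resubmission: no → true
  IRB approval obtained: yes → true
  institution type = R1: PUI == R1 is false
  support letters > 5: 1 > 5 is false
  PI h-index ≥ 29: 49 ≥ 29 is true
  mean reviewer score ≤ 1.4: 2.1 ≤ 1.4 is false
Combine:
[1.1.1] false AND false AND false = false
[1.1] NOT false = true
[1.2.1] true AND false = false
[1.2.2] true AND false = false
[1.2] false AND false = false
[1] true OR false = true
[2.1.1] true AND true = true
[2.1.2] true AND true = true
[2.1] true AND true = true
[2.2.1.1.1] false → false (antecedent false ⇒ implication holds) = true
[2.2.1.1] NOT true = false
[2.2.1] NOT false = true
[2.2.2] exactly-one(true, false) = true
[2.2] true → true = true
[2] true AND true = true
[root] true AND true = true
Overall: true → funded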